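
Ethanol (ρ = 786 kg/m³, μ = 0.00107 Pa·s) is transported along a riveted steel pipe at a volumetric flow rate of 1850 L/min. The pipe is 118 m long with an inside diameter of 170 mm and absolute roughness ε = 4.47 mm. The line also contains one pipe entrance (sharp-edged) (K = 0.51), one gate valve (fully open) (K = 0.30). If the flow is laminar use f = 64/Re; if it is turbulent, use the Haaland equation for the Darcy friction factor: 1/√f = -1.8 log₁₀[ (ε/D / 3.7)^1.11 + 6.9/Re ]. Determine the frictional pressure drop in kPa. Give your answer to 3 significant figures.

ΔP ≈ 28.0 kPa

Q = 1850 L/min = 1850/60000 = 0.03083 m³/s.
Cross-sectional area A = πD²/4 = π(0.17)²/4 = 0.0227 m²; mean velocity V = Q/A = 0.03083/0.0227 = 1.358 m/s.
Reynolds number Re = ρVD/μ = 786 · 1.358 · 0.17 / 0.00107 = 1.696e+05.
Re > 4000 → turbulent. Relative roughness ε/D = 0.00447/0.17 = 0.0263. Haaland: 1/√f = -1.8 log₁₀[(0.0263/3.7)^1.11 + 6.9/1.696e+05] = -1.8 log₁₀[0.00412 + 4.07e-05] = 4.285, so f = 0.05447.
Total minor-loss coefficient ΣK = 1·0.51 + 1·0.3 = 0.81.
ΔP = [f·L/D + ΣK]·(ρV²/2) = [0.05447·118/0.17 + 0.81]·(786·1.358²/2) = [37.81 + 0.81]·725.2 = 2.801e+04 Pa.
ΔP = 2.801e+04 Pa = 28.0 kPa.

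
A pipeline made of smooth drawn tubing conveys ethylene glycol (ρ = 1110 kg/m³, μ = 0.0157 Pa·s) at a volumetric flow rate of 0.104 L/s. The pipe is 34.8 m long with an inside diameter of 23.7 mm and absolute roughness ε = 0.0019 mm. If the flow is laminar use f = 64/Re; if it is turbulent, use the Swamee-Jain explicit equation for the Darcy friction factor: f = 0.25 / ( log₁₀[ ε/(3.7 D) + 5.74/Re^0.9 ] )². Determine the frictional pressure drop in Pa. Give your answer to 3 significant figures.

ΔP ≈ 7340 Pa

Q = 0.104 L/s = 0.104/1000 = 0.000104 m³/s.
Cross-sectional area A = πD²/4 = π(0.0237)²/4 = 0.0004412 m²; mean velocity V = Q/A = 0.000104/0.0004412 = 0.2357 m/s.
Reynolds number Re = ρVD/μ = 1110 · 0.2357 · 0.0237 / 0.0157 = 395.
Re < 2300 → laminar flow, so f = 64/Re = 64/395 = 0.162 (the turbulent correlation is not needed).
Darcy-Weisbach: ΔP = f(L/D)(ρV²/2) = 0.162·(34.8/0.0237)·(1110·0.2357²/2) = 0.162·1468·30.85 = 7338 Pa.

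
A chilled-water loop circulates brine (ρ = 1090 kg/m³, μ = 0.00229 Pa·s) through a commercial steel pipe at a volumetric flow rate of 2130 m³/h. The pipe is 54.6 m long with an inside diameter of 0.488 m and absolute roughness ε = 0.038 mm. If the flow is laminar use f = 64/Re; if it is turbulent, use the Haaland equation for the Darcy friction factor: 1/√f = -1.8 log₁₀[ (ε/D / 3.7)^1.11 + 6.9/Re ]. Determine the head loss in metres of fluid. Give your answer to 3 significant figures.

h_f ≈ 0.764 m

Q = 2130 m³/h = 2130/3600 = 0.5917 m³/s.
Cross-sectional area A = πD²/4 = π(0.488)²/4 = 0.187 m²; mean velocity V = Q/A = 0.5917/0.187 = 3.163 m/s.
Reynolds number Re = ρVD/μ = 1090 · 3.163 · 0.488 / 0.00229 = 7.348e+05.
Re > 4000 → turbulent. Relative roughness ε/D = 3.8e-05/0.488 = 7.79e-05. Haaland: 1/√f = -1.8 log₁₀[(7.79e-05/3.7)^1.11 + 6.9/7.348e+05] = -1.8 log₁₀[6.44e-06 + 9.39e-06] = 8.641, so f = 0.01339.
Darcy-Weisbach: ΔP = f(L/D)(ρV²/2) = 0.01339·(54.6/0.488)·(1090·3.163²/2) = 0.01339·111.9·5454 = 8172 Pa.
Head loss h_f = ΔP/(ρg) = 8172/(1090·9.81) = 0.764 m.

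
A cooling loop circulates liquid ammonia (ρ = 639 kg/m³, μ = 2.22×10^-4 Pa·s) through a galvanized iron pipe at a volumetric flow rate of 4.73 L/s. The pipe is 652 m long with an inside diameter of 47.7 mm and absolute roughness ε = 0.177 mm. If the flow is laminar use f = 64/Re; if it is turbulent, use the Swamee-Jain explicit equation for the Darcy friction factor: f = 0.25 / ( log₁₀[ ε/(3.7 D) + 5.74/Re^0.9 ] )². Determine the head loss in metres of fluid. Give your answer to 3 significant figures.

h_f ≈ 138 m

Q = 4.73 L/s = 4.73/1000 = 0.00473 m³/s.
Cross-sectional area A = πD²/4 = π(0.0477)²/4 = 0.001787 m²; mean velocity V = Q/A = 0.00473/0.001787 = 2.647 m/s.
Reynolds number Re = ρVD/μ = 639 · 2.647 · 0.0477 / 0.000222 = 3.634e+05.
Re > 4000 → turbulent. Relative roughness ε/D = 0.000177/0.0477 = 0.00371. Swamee-Jain: f = 0.25/(log₁₀[0.00371/3.7 + 5.74/3.634e+05^0.9])² = 0.25/(log₁₀[0.001 + 5.68e-05])² = 0.25/(-2.975)² = 0.02825.
Darcy-Weisbach: ΔP = f(L/D)(ρV²/2) = 0.02825·(652/0.0477)·(639·2.647²/2) = 0.02825·1.367e+04·2238 = 8.644e+05 Pa.
Head loss h_f = ΔP/(ρg) = 8.644e+05/(639·9.81) = 138 m.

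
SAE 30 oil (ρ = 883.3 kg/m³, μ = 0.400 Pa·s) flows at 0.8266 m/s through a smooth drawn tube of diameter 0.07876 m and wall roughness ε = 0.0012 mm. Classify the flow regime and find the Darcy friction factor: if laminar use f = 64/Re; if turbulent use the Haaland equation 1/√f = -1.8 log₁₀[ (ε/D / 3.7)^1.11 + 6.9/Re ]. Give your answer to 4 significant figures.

Re = ρVD/μ = 883.3·0.8266·0.07876/0.4 = 143.8.
Re < 2300 → laminar, so f = 64/Re = 0.4452 (roughness is irrelevant in laminar flow).

f ≈ 0.4452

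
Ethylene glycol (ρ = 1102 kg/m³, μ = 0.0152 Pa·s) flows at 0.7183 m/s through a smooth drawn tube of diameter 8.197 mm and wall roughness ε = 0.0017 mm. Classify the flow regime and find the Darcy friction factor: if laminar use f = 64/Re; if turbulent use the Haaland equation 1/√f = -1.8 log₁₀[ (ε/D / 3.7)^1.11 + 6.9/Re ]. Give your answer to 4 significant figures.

f ≈ 0.1499

Re = ρVD/μ = 1102·0.7183·0.008197/0.0152 = 426.9.
Re < 2300 → laminar, so f = 64/Re = 0.1499 (roughness is irrelevant in laminar flow).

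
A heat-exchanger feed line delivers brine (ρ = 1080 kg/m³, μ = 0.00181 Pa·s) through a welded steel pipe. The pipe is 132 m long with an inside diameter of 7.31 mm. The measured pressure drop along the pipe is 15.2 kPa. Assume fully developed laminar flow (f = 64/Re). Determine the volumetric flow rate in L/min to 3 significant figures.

For laminar flow, f = 64/Re with Re = ρVD/μ, so Darcy-Weisbach reduces to ΔP = 32μLV/D². Solving for V: V = ΔP·D²/(32μL) = 1.52e+04·(0.00731)²/(32·0.00181·132) = 0.1062 m/s.
Check: Re = ρVD/μ = 1080·0.1062·0.00731/0.00181 = 463.4 < 2300, so the laminar assumption holds.
Q = V·A = 0.1062·(π/4·0.00731²) = 4.459e-06 m³/s = 0.268 L/min.

Q ≈ 0.268 L/min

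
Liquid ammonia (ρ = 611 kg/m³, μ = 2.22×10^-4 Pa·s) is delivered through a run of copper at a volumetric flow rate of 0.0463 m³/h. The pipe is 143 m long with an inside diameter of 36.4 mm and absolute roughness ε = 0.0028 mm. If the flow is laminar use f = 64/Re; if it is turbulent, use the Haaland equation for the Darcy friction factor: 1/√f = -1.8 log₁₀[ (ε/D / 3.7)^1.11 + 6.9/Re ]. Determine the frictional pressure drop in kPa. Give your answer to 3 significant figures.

ΔP ≈ 0.00948 kPa

Q = 0.0463 m³/h = 0.0463/3600 = 1.286e-05 m³/s.
Cross-sectional area A = πD²/4 = π(0.0364)²/4 = 0.001041 m²; mean velocity V = Q/A = 1.286e-05/0.001041 = 0.01236 m/s.
Reynolds number Re = ρVD/μ = 611 · 0.01236 · 0.0364 / 0.000222 = 1238.
Re < 2300 → laminar flow, so f = 64/Re = 64/1238 = 0.05169 (the turbulent correlation is not needed).
Darcy-Weisbach: ΔP = f(L/D)(ρV²/2) = 0.05169·(143/0.0364)·(611·0.01236²/2) = 0.05169·3929·0.04666 = 9.476 Pa.
ΔP = 9.476 Pa = 0.00948 kPa.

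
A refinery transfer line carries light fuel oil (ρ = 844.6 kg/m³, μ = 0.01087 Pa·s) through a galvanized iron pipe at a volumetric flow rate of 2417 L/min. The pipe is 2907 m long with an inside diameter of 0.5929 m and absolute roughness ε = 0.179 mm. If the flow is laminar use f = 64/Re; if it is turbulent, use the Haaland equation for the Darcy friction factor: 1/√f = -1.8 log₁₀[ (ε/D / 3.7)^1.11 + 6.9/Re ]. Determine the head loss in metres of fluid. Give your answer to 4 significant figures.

Q = 2417 L/min = 2417/60000 = 0.04028 m³/s.
Cross-sectional area A = πD²/4 = π(0.5929)²/4 = 0.2761 m²; mean velocity V = Q/A = 0.04028/0.2761 = 0.1459 m/s.
Reynolds number Re = ρVD/μ = 844.6 · 0.1459 · 0.5929 / 0.0109 = 6722.
Re > 4000 → turbulent. Relative roughness ε/D = 0.000179/0.5929 = 0.000302. Haaland: 1/√f = -1.8 log₁₀[(0.000302/3.7)^1.11 + 6.9/6722] = -1.8 log₁₀[2.9e-05 + 0.00103] = 5.358, so f = 0.03484.
Darcy-Weisbach: ΔP = f(L/D)(ρV²/2) = 0.03484·(2907/0.5929)·(844.6·0.1459²/2) = 0.03484·4903·8.99 = 1536 Pa.
Head loss h_f = ΔP/(ρg) = 1536/(844.6·9.81) = 0.1853 m.

h_f ≈ 0.1853 m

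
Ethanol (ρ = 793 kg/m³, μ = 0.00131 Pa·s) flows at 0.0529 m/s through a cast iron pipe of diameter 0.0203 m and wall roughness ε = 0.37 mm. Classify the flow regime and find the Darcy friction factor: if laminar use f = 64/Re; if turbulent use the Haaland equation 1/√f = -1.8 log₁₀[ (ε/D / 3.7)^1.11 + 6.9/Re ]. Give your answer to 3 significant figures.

Re = ρVD/μ = 793·0.0529·0.0203/0.00131 = 650.1.
Re < 2300 → laminar, so f = 64/Re = 0.09845 (roughness is irrelevant in laminar flow).

f ≈ 0.0985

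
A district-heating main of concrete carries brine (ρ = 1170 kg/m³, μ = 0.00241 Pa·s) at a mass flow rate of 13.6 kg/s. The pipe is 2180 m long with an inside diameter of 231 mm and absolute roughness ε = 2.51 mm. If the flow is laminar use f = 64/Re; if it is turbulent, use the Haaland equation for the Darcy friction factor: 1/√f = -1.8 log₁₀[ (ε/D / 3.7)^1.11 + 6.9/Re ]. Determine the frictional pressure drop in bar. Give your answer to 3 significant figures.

A = πD²/4 = π(0.231)²/4 = 0.04191 m²; mean velocity V = ṁ/(ρA) = 13.6/(1170 · 0.04191) = 0.2774 m/s.
Reynolds number Re = ρVD/μ = 1170 · 0.2774 · 0.231 / 0.00241 = 3.11e+04.
Re > 4000 → turbulent. Relative roughness ε/D = 0.00251/0.231 = 0.0109. Haaland: 1/√f = -1.8 log₁₀[(0.0109/3.7)^1.11 + 6.9/3.11e+04] = -1.8 log₁₀[0.00155 + 0.000222] = 4.954, so f = 0.04074.
Darcy-Weisbach: ΔP = f(L/D)(ρV²/2) = 0.04074·(2180/0.231)·(1170·0.2774²/2) = 0.04074·9437·45 = 1.73e+04 Pa.
ΔP = 1.73e+04 Pa = 0.173 bar.

ΔP ≈ 0.173 bar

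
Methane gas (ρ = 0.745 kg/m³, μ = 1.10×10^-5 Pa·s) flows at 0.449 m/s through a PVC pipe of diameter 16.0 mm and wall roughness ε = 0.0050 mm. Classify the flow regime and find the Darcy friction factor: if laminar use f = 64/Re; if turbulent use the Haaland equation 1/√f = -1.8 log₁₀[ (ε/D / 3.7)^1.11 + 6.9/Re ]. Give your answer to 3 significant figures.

Re = ρVD/μ = 0.745·0.449·0.016/1.1e-05 = 486.6.
Re < 2300 → laminar, so f = 64/Re = 0.1315 (roughness is irrelevant in laminar flow).

f ≈ 0.132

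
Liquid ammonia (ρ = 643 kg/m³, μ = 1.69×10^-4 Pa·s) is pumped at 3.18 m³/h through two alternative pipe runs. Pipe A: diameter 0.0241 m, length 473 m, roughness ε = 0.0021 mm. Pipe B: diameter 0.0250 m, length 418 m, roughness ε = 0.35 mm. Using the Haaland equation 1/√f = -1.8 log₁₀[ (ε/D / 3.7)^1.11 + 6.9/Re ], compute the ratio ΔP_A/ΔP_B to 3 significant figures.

ΔP_A/ΔP_B ≈ 0.519

Pipe A: V = Q/A = 0.0008833/0.0004562 = 1.936 m/s; Re = 1.776e+05; ε/D = 8.71e-05; Haaland → f = 0.01642; ΔP_A = f(L/D)(ρV²/2) = 3.885e+05 Pa.
Pipe B: V = Q/A = 0.0008833/0.0004909 = 1.8 m/s; Re = 1.712e+05; ε/D = 0.014; Haaland → f = 0.04297; ΔP_B = f(L/D)(ρV²/2) = 7.48e+05 Pa.
ΔP_A/ΔP_B = 3.885e+05/7.48e+05 = 0.519.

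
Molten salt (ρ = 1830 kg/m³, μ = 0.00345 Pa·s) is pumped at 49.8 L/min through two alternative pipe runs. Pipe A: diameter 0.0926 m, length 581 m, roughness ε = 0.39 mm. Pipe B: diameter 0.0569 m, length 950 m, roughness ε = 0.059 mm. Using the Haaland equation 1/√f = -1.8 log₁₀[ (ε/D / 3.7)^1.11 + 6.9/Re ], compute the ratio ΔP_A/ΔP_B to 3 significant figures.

Pipe A: V = Q/A = 0.00083/0.006735 = 0.1232 m/s; Re = 6054; ε/D = 0.00421; Haaland → f = 0.04009; ΔP_A = f(L/D)(ρV²/2) = 3496 Pa.
Pipe B: V = Q/A = 0.00083/0.002543 = 0.3264 m/s; Re = 9852; ε/D = 0.00104; Haaland → f = 0.03234; ΔP_B = f(L/D)(ρV²/2) = 5.264e+04 Pa.
ΔP_A/ΔP_B = 3496/5.264e+04 = 0.0664.

ΔP_A/ΔP_B ≈ 0.0664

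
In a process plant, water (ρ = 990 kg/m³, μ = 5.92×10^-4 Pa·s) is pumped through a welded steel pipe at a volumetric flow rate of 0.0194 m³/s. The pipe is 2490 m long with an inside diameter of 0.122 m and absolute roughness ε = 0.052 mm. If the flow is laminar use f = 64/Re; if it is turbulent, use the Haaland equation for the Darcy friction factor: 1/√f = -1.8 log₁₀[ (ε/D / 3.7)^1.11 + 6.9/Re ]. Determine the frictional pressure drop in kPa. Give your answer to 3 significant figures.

ΔP ≈ 486 kPa

Cross-sectional area A = πD²/4 = π(0.122)²/4 = 0.01169 m²; mean velocity V = Q/A = 0.0194/0.01169 = 1.66 m/s.
Reynolds number Re = ρVD/μ = 990 · 1.66 · 0.122 / 0.000592 = 3.386e+05.
Re > 4000 → turbulent. Relative roughness ε/D = 5.2e-05/0.122 = 0.000426. Haaland: 1/√f = -1.8 log₁₀[(0.000426/3.7)^1.11 + 6.9/3.386e+05] = -1.8 log₁₀[4.25e-05 + 2.04e-05] = 7.563, so f = 0.01748.
Darcy-Weisbach: ΔP = f(L/D)(ρV²/2) = 0.01748·(2490/0.122)·(990·1.66²/2) = 0.01748·2.041e+04·1363 = 4.865e+05 Pa.
ΔP = 4.865e+05 Pa = 486 kPa.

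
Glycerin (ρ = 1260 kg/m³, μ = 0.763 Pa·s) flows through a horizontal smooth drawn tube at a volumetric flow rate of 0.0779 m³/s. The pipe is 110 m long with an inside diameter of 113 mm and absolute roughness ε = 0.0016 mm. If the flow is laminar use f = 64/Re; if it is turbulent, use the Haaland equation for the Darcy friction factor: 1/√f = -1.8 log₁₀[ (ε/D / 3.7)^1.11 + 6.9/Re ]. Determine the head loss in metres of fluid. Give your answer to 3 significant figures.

h_f ≈ 132 m

Cross-sectional area A = πD²/4 = π(0.113)²/4 = 0.01003 m²; mean velocity V = Q/A = 0.0779/0.01003 = 7.768 m/s.
Reynolds number Re = ρVD/μ = 1260 · 7.768 · 0.113 / 0.763 = 1449.
Re < 2300 → laminar flow, so f = 64/Re = 64/1449 = 0.04415 (the turbulent correlation is not needed).
Darcy-Weisbach: ΔP = f(L/D)(ρV²/2) = 0.04415·(110/0.113)·(1260·7.768²/2) = 0.04415·973.5·3.801e+04 = 1.634e+06 Pa.
Head loss h_f = ΔP/(ρg) = 1.634e+06/(1260·9.81) = 132 m.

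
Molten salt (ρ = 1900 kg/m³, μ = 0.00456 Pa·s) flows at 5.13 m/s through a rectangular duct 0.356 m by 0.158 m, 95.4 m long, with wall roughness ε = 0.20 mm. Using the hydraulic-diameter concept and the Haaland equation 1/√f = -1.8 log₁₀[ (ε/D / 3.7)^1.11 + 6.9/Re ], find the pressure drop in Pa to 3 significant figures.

ΔP ≈ 216000 Pa

Hydraulic diameter D_h = 4A/P = 4·(0.356·0.158)/(2·(0.356+0.158)) = 0.225/1.028 = 0.2189 m.
Re = ρVD_h/μ = 1900·5.13·0.2189/0.00456 = 4.678e+05.
ε/D_h = 0.0002/0.2189 = 0.000914; Haaland gives 1/√f = -1.8 log₁₀[9.9e-05+1.47e-05] = 7.099, so f = 0.01984.
ΔP = f(L/D_h)(ρV²/2) = 0.01984·95.4/0.2189·2.5e+04 = 2.162e+05 Pa.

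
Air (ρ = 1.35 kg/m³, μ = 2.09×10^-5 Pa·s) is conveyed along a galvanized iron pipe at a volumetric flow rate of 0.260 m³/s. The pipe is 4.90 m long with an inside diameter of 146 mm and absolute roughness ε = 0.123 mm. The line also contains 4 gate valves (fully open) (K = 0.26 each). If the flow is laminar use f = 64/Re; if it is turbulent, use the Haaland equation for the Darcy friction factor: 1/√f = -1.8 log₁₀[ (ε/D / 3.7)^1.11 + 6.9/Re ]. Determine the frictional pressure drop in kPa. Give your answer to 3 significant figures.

ΔP ≈ 0.282 kPa

Cross-sectional area A = πD²/4 = π(0.146)²/4 = 0.01674 m²; mean velocity V = Q/A = 0.26/0.01674 = 15.53 m/s.
Reynolds number Re = ρVD/μ = 1.35 · 15.53 · 0.146 / 2.09e-05 = 1.465e+05.
Re > 4000 → turbulent. Relative roughness ε/D = 0.000123/0.146 = 0.000842. Haaland: 1/√f = -1.8 log₁₀[(0.000842/3.7)^1.11 + 6.9/1.465e+05] = -1.8 log₁₀[9.05e-05 + 4.71e-05] = 6.95, so f = 0.0207.
Total minor-loss coefficient ΣK = 4·0.26 = 1.04.
ΔP = [f·L/D + ΣK]·(ρV²/2) = [0.0207·4.9/0.146 + 1.04]·(1.35·15.53²/2) = [0.6947 + 1.04]·162.8 = 282.4 Pa.
ΔP = 282.4 Pa = 0.282 kPa.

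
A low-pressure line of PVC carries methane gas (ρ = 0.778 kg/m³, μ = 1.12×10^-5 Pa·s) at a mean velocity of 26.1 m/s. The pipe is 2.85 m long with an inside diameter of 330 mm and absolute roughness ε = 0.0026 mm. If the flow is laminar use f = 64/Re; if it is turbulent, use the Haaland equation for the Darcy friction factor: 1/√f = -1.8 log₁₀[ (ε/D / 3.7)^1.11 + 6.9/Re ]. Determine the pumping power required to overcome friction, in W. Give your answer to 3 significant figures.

Reynolds number Re = ρVD/μ = 0.778 · 26.1 · 0.33 / 1.12e-05 = 5.983e+05.
Re > 4000 → turbulent. Relative roughness ε/D = 2.6e-06/0.33 = 7.88e-06. Haaland: 1/√f = -1.8 log₁₀[(7.88e-06/3.7)^1.11 + 6.9/5.983e+05] = -1.8 log₁₀[5.06e-07 + 1.15e-05] = 8.855, so f = 0.01275.
Darcy-Weisbach: ΔP = f(L/D)(ρV²/2) = 0.01275·(2.85/0.33)·(0.778·26.1²/2) = 0.01275·8.636·265 = 29.19 Pa.
Q = V·A = 26.1·0.08553 = 2.232 m³/s.
Pumping power P = QΔP = 2.232·29.19 = 65.16 W = 65.2 W.

P ≈ 65.2 W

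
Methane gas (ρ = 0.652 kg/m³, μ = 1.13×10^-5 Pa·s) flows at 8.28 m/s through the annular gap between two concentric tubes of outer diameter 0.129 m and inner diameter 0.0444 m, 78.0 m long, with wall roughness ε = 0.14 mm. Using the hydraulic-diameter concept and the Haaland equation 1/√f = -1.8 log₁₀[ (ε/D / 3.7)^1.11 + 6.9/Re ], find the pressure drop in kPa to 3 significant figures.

Hydraulic diameter D_h = 4A/P = D_o - D_i = 0.129 - 0.0444 = 0.0846 m.
Re = ρVD_h/μ = 0.652·8.28·0.0846/1.13e-05 = 4.042e+04.
ε/D_h = 0.00014/0.0846 = 0.00165; Haaland gives 1/√f = -1.8 log₁₀[0.000191+0.000171] = 6.194, so f = 0.02607.
ΔP = f(L/D_h)(ρV²/2) = 0.02607·78/0.0846·22.35 = 537.1 Pa.
ΔP = 0.537 kPa.

ΔP ≈ 0.537 kPa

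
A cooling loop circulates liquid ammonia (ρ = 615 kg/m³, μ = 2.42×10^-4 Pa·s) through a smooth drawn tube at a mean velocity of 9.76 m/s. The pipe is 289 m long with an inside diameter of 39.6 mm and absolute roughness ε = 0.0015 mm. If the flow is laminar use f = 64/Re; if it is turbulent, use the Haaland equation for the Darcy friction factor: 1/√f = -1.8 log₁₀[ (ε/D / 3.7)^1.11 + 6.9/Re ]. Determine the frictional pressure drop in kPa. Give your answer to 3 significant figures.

ΔP ≈ 2640 kPa

Reynolds number Re = ρVD/μ = 615 · 9.76 · 0.0396 / 0.000242 = 9.822e+05.
Re > 4000 → turbulent. Relative roughness ε/D = 1.5e-06/0.0396 = 3.79e-05. Haaland: 1/√f = -1.8 log₁₀[(3.79e-05/3.7)^1.11 + 6.9/9.822e+05] = -1.8 log₁₀[2.89e-06 + 7.02e-06] = 9.006, so f = 0.01233.
Darcy-Weisbach: ΔP = f(L/D)(ρV²/2) = 0.01233·(289/0.0396)·(615·9.76²/2) = 0.01233·7298·2.929e+04 = 2.635e+06 Pa.
ΔP = 2.635e+06 Pa = 2640 kPa.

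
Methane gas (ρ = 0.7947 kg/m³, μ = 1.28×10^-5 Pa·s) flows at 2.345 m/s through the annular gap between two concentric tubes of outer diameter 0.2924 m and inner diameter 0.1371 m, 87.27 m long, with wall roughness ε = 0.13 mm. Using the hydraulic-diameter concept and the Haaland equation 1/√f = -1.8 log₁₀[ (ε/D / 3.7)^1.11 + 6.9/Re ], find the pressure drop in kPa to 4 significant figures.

ΔP ≈ 0.03272 kPa

Hydraulic diameter D_h = 4A/P = D_o - D_i = 0.2924 - 0.1371 = 0.1553 m.
Re = ρVD_h/μ = 0.7947·2.345·0.1553/1.28e-05 = 2.261e+04.
ε/D_h = 0.00013/0.1553 = 0.000837; Haaland gives 1/√f = -1.8 log₁₀[8.99e-05+0.000305] = 6.126, so f = 0.02665.
ΔP = f(L/D_h)(ρV²/2) = 0.02665·87.27/0.1553·2.185 = 32.72 Pa.
ΔP = 0.03272 kPa.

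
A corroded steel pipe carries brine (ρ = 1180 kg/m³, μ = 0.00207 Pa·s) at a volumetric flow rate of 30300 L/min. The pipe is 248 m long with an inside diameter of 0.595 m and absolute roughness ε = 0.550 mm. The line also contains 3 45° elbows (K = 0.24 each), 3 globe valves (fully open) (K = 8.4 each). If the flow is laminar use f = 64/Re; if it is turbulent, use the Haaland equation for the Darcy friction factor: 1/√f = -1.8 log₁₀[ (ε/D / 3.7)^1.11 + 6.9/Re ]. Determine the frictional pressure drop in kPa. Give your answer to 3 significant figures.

ΔP ≈ 66.5 kPa

Q = 30300 L/min = 30300/60000 = 0.505 m³/s.
Cross-sectional area A = πD²/4 = π(0.595)²/4 = 0.2781 m²; mean velocity V = Q/A = 0.505/0.2781 = 1.816 m/s.
Reynolds number Re = ρVD/μ = 1180 · 1.816 · 0.595 / 0.00207 = 6.16e+05.
Re > 4000 → turbulent. Relative roughness ε/D = 0.00055/0.595 = 0.000924. Haaland: 1/√f = -1.8 log₁₀[(0.000924/3.7)^1.11 + 6.9/6.16e+05] = -1.8 log₁₀[0.0001 + 1.12e-05] = 7.115, so f = 0.01976.
Total minor-loss coefficient ΣK = 3·0.24 + 3·8.4 = 25.9.
ΔP = [f·L/D + ΣK]·(ρV²/2) = [0.01976·248/0.595 + 25.9]·(1180·1.816²/2) = [8.234 + 25.9]·1946 = 6.647e+04 Pa.
ΔP = 6.647e+04 Pa = 66.5 kPa.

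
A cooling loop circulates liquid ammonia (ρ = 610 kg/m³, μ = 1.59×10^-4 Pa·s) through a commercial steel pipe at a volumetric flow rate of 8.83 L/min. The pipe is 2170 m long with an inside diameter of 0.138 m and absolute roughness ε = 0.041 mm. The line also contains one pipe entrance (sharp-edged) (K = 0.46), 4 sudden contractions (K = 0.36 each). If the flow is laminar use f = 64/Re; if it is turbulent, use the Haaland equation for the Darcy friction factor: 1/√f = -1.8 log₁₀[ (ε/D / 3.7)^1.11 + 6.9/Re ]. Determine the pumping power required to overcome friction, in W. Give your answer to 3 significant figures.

P ≈ 0.00257 W

Q = 8.83 L/min = 8.83/60000 = 0.0001472 m³/s.
Cross-sectional area A = πD²/4 = π(0.138)²/4 = 0.01496 m²; mean velocity V = Q/A = 0.0001472/0.01496 = 0.009839 m/s.
Reynolds number Re = ρVD/μ = 610 · 0.009839 · 0.138 / 0.000159 = 5209.
Re > 4000 → turbulent. Relative roughness ε/D = 4.1e-05/0.138 = 0.000297. Haaland: 1/√f = -1.8 log₁₀[(0.000297/3.7)^1.11 + 6.9/5209] = -1.8 log₁₀[2.85e-05 + 0.00132] = 5.164, so f = 0.0375.
Total minor-loss coefficient ΣK = 1·0.46 + 4·0.36 = 1.9.
ΔP = [f·L/D + ΣK]·(ρV²/2) = [0.0375·2170/0.138 + 1.9]·(610·0.009839²/2) = [589.7 + 1.9]·0.02953 = 17.47 Pa.
Pumping power P = QΔP = 0.0001472·17.47 = 0.002571 W = 0.00257 W.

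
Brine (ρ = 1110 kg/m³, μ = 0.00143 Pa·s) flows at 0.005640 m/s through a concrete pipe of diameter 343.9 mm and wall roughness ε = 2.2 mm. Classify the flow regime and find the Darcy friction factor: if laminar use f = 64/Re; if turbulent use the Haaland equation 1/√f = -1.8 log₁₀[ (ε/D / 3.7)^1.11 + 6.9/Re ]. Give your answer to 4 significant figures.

Re = ρVD/μ = 1110·0.00564·0.3439/0.00143 = 1506.
Re < 2300 → laminar, so f = 64/Re = 0.04251 (roughness is irrelevant in laminar flow).

f ≈ 0.04251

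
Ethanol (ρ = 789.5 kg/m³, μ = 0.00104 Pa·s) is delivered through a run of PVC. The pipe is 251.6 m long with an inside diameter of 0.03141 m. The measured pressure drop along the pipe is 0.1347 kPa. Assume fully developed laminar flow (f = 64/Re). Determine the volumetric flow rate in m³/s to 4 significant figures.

For laminar flow, f = 64/Re with Re = ρVD/μ, so Darcy-Weisbach reduces to ΔP = 32μLV/D². Solving for V: V = ΔP·D²/(32μL) = 134.7·(0.03141)²/(32·0.00104·251.6) = 0.01587 m/s.
Check: Re = ρVD/μ = 789.5·0.01587·0.03141/0.00104 = 378.4 < 2300, so the laminar assumption holds.
Q = V·A = 0.01587·(π/4·0.03141²) = 1.23e-05 m³/s = 1.230×10^-5 m³/s.

Q ≈ 1.230×10^-5 m³/s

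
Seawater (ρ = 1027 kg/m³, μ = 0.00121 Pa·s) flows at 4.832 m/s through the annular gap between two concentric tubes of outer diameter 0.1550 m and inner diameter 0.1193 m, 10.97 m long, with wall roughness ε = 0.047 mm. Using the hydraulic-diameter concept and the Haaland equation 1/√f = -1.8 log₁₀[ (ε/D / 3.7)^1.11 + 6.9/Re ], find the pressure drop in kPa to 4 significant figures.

ΔP ≈ 82.68 kPa

Hydraulic diameter D_h = 4A/P = D_o - D_i = 0.155 - 0.1193 = 0.0357 m.
Re = ρVD_h/μ = 1027·4.832·0.0357/0.00121 = 1.464e+05.
ε/D_h = 4.7e-05/0.0357 = 0.00132; Haaland gives 1/√f = -1.8 log₁₀[0.000149+4.71e-05] = 6.675, so f = 0.02244.
ΔP = f(L/D_h)(ρV²/2) = 0.02244·10.97/0.0357·1.199e+04 = 8.268e+04 Pa.
ΔP = 82.68 kPa.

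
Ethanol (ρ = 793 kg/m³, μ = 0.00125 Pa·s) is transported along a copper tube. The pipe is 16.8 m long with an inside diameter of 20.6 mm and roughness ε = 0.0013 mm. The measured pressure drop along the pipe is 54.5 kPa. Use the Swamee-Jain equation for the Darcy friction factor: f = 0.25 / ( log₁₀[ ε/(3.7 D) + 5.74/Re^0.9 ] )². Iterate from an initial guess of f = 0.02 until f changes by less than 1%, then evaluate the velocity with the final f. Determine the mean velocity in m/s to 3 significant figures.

Rearranging Darcy-Weisbach: V = √(2·ΔP·D/(f·L·ρ)). With ε/D = 1.3e-06/0.0206 = 6.31e-05, iterate starting from f = 0.02:
  f = 0.02 → V = √(2·5.45e+04·0.0206/(0.02·16.8·793)) = 2.903 m/s; Re = ρVD/μ = 3.794e+04; f → 0.02234
  f = 0.02234 → V = 2.747 m/s; Re = 3.59e+04; f → 0.02262
  f = 0.02262 → V = 2.73 m/s; Re = 3.568e+04; f → 0.02265
Converged (Δf/f < 1%). With the final f = 0.02265: V = √(2·5.45e+04·0.0206/(0.02265·16.8·793)) = 2.728 m/s.

V ≈ 2.73 m/s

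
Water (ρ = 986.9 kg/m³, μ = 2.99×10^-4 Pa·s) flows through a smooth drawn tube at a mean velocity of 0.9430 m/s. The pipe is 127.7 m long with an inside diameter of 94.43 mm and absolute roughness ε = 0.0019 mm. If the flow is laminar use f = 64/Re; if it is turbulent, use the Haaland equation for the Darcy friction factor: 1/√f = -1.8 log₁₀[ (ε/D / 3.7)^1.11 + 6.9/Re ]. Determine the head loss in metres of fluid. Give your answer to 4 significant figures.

h_f ≈ 0.8926 m

Reynolds number Re = ρVD/μ = 986.9 · 0.943 · 0.09443 / 0.000299 = 2.939e+05.
Re > 4000 → turbulent. Relative roughness ε/D = 1.9e-06/0.09443 = 2.01e-05. Haaland: 1/√f = -1.8 log₁₀[(2.01e-05/3.7)^1.11 + 6.9/2.939e+05] = -1.8 log₁₀[1.43e-06 + 2.35e-05] = 8.287, so f = 0.01456.
Darcy-Weisbach: ΔP = f(L/D)(ρV²/2) = 0.01456·(127.7/0.09443)·(986.9·0.943²/2) = 0.01456·1352·438.8 = 8642 Pa.
Head loss h_f = ΔP/(ρg) = 8642/(986.9·9.81) = 0.8926 m.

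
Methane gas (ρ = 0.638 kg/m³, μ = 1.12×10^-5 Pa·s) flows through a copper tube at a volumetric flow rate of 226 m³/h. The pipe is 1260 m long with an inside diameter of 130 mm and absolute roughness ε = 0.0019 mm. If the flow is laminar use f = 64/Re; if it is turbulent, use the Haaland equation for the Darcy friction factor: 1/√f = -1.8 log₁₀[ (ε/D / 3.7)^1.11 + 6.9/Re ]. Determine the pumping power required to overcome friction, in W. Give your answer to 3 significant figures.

Q = 226 m³/h = 226/3600 = 0.06278 m³/s.
Cross-sectional area A = πD²/4 = π(0.13)²/4 = 0.01327 m²; mean velocity V = Q/A = 0.06278/0.01327 = 4.73 m/s.
Reynolds number Re = ρVD/μ = 0.638 · 4.73 · 0.13 / 1.12e-05 = 3.502e+04.
Re > 4000 → turbulent. Relative roughness ε/D = 1.9e-06/0.13 = 1.46e-05. Haaland: 1/√f = -1.8 log₁₀[(1.46e-05/3.7)^1.11 + 6.9/3.502e+04] = -1.8 log₁₀[1.01e-06 + 0.000197] = 6.666, so f = 0.0225.
Darcy-Weisbach: ΔP = f(L/D)(ρV²/2) = 0.0225·(1260/0.13)·(0.638·4.73²/2) = 0.0225·9692·7.136 = 1557 Pa.
Pumping power P = QΔP = 0.06278·1557 = 97.71 W = 97.7 W.

P ≈ 97.7 W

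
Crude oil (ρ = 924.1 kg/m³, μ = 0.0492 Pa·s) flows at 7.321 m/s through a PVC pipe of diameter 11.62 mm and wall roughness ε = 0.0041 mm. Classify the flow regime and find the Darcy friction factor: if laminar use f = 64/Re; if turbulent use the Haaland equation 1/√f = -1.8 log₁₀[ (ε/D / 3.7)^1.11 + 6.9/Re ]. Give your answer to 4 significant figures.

Re = ρVD/μ = 924.1·7.321·0.01162/0.0492 = 1598.
Re < 2300 → laminar, so f = 64/Re = 0.04005 (roughness is irrelevant in laminar flow).

f ≈ 0.04005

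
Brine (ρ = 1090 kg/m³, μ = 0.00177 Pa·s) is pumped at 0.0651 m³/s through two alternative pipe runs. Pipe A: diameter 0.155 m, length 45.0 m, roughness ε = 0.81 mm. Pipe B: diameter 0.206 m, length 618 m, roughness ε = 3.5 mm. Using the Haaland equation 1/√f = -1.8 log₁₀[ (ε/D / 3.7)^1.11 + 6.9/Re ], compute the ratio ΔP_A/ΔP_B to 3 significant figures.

ΔP_A/ΔP_B ≈ 0.204

Pipe A: V = Q/A = 0.0651/0.01887 = 3.45 m/s; Re = 3.293e+05; ε/D = 0.00523; Haaland → f = 0.0311; ΔP_A = f(L/D)(ρV²/2) = 5.856e+04 Pa.
Pipe B: V = Q/A = 0.0651/0.03333 = 1.953 m/s; Re = 2.478e+05; ε/D = 0.017; Haaland → f = 0.04599; ΔP_B = f(L/D)(ρV²/2) = 2.869e+05 Pa.
ΔP_A/ΔP_B = 5.856e+04/2.869e+05 = 0.204.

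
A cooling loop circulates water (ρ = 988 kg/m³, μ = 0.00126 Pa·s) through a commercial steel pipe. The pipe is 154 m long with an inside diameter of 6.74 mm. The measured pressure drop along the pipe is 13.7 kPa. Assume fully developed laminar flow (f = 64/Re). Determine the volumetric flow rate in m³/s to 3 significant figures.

Q ≈ 3.58×10^-6 m³/s

For laminar flow, f = 64/Re with Re = ρVD/μ, so Darcy-Weisbach reduces to ΔP = 32μLV/D². Solving for V: V = ΔP·D²/(32μL) = 1.37e+04·(0.00674)²/(32·0.00126·154) = 0.1002 m/s.
Check: Re = ρVD/μ = 988·0.1002·0.00674/0.00126 = 529.7 < 2300, so the laminar assumption holds.
Q = V·A = 0.1002·(π/4·0.00674²) = 3.576e-06 m³/s = 3.58×10^-6 m³/s.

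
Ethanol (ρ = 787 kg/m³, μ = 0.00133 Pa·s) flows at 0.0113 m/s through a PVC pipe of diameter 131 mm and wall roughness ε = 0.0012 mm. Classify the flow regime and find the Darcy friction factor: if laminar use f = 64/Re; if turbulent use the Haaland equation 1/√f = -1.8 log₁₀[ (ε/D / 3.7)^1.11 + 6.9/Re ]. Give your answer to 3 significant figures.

f ≈ 0.0731

Re = ρVD/μ = 787·0.0113·0.131/0.00133 = 875.9.
Re < 2300 → laminar, so f = 64/Re = 0.07306 (roughness is irrelevant in laminar flow).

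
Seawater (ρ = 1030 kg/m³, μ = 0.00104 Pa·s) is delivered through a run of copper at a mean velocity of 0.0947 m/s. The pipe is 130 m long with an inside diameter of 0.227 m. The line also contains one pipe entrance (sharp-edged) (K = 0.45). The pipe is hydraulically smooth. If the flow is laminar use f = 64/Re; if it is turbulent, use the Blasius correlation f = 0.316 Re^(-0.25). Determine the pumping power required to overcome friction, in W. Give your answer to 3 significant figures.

P ≈ 0.273 W

Reynolds number Re = ρVD/μ = 1030 · 0.0947 · 0.227 / 0.00104 = 2.129e+04.
Re > 4000 → turbulent. Smooth-pipe (Blasius): f = 0.316 Re^(-0.25) = 0.316/(2.129e+04)^0.25 = 0.02616.
Total minor-loss coefficient ΣK = 1·0.45 = 0.45.
ΔP = [f·L/D + ΣK]·(ρV²/2) = [0.02616·130/0.227 + 0.45]·(1030·0.0947²/2) = [14.98 + 0.45]·4.619 = 71.27 Pa.
Q = V·A = 0.0947·0.04047 = 0.003833 m³/s.
Pumping power P = QΔP = 0.003833·71.27 = 0.2732 W = 0.273 W.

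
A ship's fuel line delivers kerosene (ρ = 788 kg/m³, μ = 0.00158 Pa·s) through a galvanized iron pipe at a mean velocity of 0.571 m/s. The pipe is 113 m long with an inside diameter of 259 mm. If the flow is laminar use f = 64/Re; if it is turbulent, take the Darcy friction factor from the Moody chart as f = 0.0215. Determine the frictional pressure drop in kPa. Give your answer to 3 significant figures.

Reynolds number Re = ρVD/μ = 788 · 0.571 · 0.259 / 0.00158 = 7.376e+04.
Re > 4000 → turbulent; use the Moody-chart value f = 0.0215.
Darcy-Weisbach: ΔP = f(L/D)(ρV²/2) = 0.0215·(113/0.259)·(788·0.571²/2) = 0.0215·436.3·128.5 = 1205 Pa.
ΔP = 1205 Pa = 1.20 kPa.

ΔP ≈ 1.20 kPa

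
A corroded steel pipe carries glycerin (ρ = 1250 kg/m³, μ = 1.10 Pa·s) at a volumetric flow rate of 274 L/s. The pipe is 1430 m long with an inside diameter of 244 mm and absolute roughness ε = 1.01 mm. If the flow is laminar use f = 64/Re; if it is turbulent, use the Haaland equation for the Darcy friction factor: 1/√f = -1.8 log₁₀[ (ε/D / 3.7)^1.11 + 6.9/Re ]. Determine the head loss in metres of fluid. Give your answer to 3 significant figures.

h_f ≈ 404 m

Q = 274 L/s = 274/1000 = 0.274 m³/s.
Cross-sectional area A = πD²/4 = π(0.244)²/4 = 0.04676 m²; mean velocity V = Q/A = 0.274/0.04676 = 5.86 m/s.
Reynolds number Re = ρVD/μ = 1250 · 5.86 · 0.244 / 1.1 = 1625.
Re < 2300 → laminar flow, so f = 64/Re = 64/1625 = 0.03939 (the turbulent correlation is not needed).
Darcy-Weisbach: ΔP = f(L/D)(ρV²/2) = 0.03939·(1430/0.244)·(1250·5.86²/2) = 0.03939·5861·2.146e+04 = 4.954e+06 Pa.
Head loss h_f = ΔP/(ρg) = 4.954e+06/(1250·9.81) = 404 m.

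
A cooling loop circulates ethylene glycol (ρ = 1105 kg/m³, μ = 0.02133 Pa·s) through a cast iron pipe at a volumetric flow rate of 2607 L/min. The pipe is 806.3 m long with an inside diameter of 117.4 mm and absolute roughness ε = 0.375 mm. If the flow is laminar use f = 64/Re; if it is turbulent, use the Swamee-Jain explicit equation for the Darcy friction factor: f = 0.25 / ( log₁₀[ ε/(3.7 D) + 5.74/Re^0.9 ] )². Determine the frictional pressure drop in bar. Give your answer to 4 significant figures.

Q = 2607 L/min = 2607/60000 = 0.04345 m³/s.
Cross-sectional area A = πD²/4 = π(0.1174)²/4 = 0.01082 m²; mean velocity V = Q/A = 0.04345/0.01082 = 4.014 m/s.
Reynolds number Re = ρVD/μ = 1105 · 4.014 · 0.1174 / 0.0213 = 2.441e+04.
Re > 4000 → turbulent. Relative roughness ε/D = 0.000375/0.1174 = 0.00319. Swamee-Jain: f = 0.25/(log₁₀[0.00319/3.7 + 5.74/2.441e+04^0.9])² = 0.25/(log₁₀[0.000863 + 0.000646])² = 0.25/(-2.821)² = 0.03141.
Darcy-Weisbach: ΔP = f(L/D)(ρV²/2) = 0.03141·(806.3/0.1174)·(1105·4.014²/2) = 0.03141·6868·8901 = 1.92e+06 Pa.
ΔP = 1.92e+06 Pa = 19.20 bar.

ΔP ≈ 19.20 bar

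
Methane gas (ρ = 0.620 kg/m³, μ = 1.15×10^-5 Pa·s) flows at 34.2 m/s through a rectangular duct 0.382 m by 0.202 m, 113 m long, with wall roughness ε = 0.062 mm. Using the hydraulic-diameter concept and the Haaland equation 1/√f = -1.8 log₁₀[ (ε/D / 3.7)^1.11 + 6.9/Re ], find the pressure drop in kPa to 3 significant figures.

ΔP ≈ 2.42 kPa

Hydraulic diameter D_h = 4A/P = 4·(0.382·0.202)/(2·(0.382+0.202)) = 0.3087/1.168 = 0.2643 m.
Re = ρVD_h/μ = 0.62·34.2·0.2643/1.15e-05 = 4.872e+05.
ε/D_h = 6.2e-05/0.2643 = 0.000235; Haaland gives 1/√f = -1.8 log₁₀[2.19e-05+1.42e-05] = 7.997, so f = 0.01564.
ΔP = f(L/D_h)(ρV²/2) = 0.01564·113/0.2643·362.6 = 2424 Pa.
ΔP = 2.42 kPa.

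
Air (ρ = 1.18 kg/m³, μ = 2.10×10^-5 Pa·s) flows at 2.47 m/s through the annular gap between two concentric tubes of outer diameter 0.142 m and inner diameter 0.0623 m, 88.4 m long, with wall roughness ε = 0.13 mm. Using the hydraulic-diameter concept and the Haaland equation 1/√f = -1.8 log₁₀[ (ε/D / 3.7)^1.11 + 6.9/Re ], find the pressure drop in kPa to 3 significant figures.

ΔP ≈ 0.129 kPa

Hydraulic diameter D_h = 4A/P = D_o - D_i = 0.142 - 0.0623 = 0.0797 m.
Re = ρVD_h/μ = 1.18·2.47·0.0797/2.1e-05 = 1.106e+04.
ε/D_h = 0.00013/0.0797 = 0.00163; Haaland gives 1/√f = -1.8 log₁₀[0.000188+0.000624] = 5.563, so f = 0.03232.
ΔP = f(L/D_h)(ρV²/2) = 0.03232·88.4/0.0797·3.6 = 129 Pa.
ΔP = 0.129 kPa.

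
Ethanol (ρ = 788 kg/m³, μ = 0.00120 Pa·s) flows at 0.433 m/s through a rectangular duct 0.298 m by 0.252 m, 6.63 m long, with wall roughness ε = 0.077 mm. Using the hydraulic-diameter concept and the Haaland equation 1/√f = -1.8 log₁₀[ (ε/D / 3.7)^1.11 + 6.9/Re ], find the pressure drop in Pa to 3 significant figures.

Hydraulic diameter D_h = 4A/P = 4·(0.298·0.252)/(2·(0.298+0.252)) = 0.3004/1.1 = 0.2731 m.
Re = ρVD_h/μ = 788·0.433·0.2731/0.0012 = 7.765e+04.
ε/D_h = 7.7e-05/0.2731 = 0.000282; Haaland gives 1/√f = -1.8 log₁₀[2.69e-05+8.89e-05] = 7.086, so f = 0.01992.
ΔP = f(L/D_h)(ρV²/2) = 0.01992·6.63/0.2731·73.87 = 35.72 Pa.

ΔP ≈ 35.7 Pa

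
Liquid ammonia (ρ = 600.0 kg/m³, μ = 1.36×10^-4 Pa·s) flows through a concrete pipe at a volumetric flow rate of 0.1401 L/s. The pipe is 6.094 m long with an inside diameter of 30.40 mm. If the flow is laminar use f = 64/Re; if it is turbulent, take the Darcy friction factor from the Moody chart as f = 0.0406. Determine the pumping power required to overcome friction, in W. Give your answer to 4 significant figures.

P ≈ 0.01274 W

Q = 0.1401 L/s = 0.1401/1000 = 0.0001401 m³/s.
Cross-sectional area A = πD²/4 = π(0.0304)²/4 = 0.0007258 m²; mean velocity V = Q/A = 0.0001401/0.0007258 = 0.193 m/s.
Reynolds number Re = ρVD/μ = 600 · 0.193 · 0.0304 / 0.000136 = 2.589e+04.
Re > 4000 → turbulent; use the Moody-chart value f = 0.0406.
Darcy-Weisbach: ΔP = f(L/D)(ρV²/2) = 0.0406·(6.094/0.0304)·(600·0.193²/2) = 0.0406·200.5·11.18 = 90.97 Pa.
Pumping power P = QΔP = 0.0001401·90.97 = 0.012744 W = 0.01274 W.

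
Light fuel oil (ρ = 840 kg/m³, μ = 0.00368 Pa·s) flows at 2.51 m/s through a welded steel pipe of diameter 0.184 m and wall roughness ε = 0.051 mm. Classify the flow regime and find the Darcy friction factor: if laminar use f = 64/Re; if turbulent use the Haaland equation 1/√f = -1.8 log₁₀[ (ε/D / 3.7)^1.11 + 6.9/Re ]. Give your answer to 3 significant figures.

Re = ρVD/μ = 840·2.51·0.184/0.00368 = 1.054e+05.
Re > 4000 → turbulent. ε/D = 5.1e-05/0.184 = 0.000277; Haaland: 1/√f = -1.8 log₁₀[2.63e-05 + 6.55e-05] = 7.267, so f = 0.01894.

f ≈ 0.0189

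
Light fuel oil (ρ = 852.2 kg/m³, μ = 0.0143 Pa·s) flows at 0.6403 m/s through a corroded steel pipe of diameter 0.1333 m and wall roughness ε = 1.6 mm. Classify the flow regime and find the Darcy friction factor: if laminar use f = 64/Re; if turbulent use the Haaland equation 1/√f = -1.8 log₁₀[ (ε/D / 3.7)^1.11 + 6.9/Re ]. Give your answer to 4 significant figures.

Re = ρVD/μ = 852.2·0.6403·0.1333/0.0143 = 5087.
Re > 4000 → turbulent. ε/D = 0.0016/0.1333 = 0.012; Haaland: 1/√f = -1.8 log₁₀[0.00173 + 0.00136] = 4.52, so f = 0.04895.

f ≈ 0.04895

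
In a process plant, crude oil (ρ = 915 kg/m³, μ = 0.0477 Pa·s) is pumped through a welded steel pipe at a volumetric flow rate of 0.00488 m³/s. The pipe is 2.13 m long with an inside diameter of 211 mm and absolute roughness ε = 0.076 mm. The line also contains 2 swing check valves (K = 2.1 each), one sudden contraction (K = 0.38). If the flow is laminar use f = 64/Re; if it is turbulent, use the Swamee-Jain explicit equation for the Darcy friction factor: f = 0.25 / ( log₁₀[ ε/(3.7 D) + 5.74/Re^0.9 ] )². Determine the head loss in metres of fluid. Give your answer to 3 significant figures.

Cross-sectional area A = πD²/4 = π(0.211)²/4 = 0.03497 m²; mean velocity V = Q/A = 0.00488/0.03497 = 0.1396 m/s.
Reynolds number Re = ρVD/μ = 915 · 0.1396 · 0.211 / 0.0477 = 564.9.
Re < 2300 → laminar flow, so f = 64/Re = 64/564.9 = 0.1133 (the turbulent correlation is not needed).
Total minor-loss coefficient ΣK = 2·2.1 + 1·0.38 = 4.58.
ΔP = [f·L/D + ΣK]·(ρV²/2) = [0.1133·2.13/0.211 + 4.58]·(915·0.1396²/2) = [1.144 + 4.58]·8.911 = 51 Pa.
Head loss h_f = ΔP/(ρg) = 51/(915·9.81) = 0.00568 m.

h_f ≈ 0.00568 m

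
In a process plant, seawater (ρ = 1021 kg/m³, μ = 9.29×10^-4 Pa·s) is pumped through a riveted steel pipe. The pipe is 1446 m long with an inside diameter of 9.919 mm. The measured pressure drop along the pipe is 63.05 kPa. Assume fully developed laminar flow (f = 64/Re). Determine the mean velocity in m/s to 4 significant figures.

For laminar flow, f = 64/Re with Re = ρVD/μ, so Darcy-Weisbach reduces to ΔP = 32μLV/D². Solving for V: V = ΔP·D²/(32μL) = 6.305e+04·(0.009919)²/(32·0.000929·1446) = 0.1443 m/s.
Check: Re = ρVD/μ = 1021·0.1443·0.009919/0.000929 = 1573 < 2300, so the laminar assumption holds.

V ≈ 0.1443 m/s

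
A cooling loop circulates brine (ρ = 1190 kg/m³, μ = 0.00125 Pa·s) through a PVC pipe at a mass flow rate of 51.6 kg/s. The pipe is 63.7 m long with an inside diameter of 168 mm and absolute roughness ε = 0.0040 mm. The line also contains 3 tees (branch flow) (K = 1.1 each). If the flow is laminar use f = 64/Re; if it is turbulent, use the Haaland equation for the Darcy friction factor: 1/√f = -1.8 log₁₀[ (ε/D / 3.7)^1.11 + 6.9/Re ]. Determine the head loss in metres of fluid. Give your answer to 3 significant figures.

h_f ≈ 1.71 m

A = πD²/4 = π(0.168)²/4 = 0.02217 m²; mean velocity V = ṁ/(ρA) = 51.6/(1190 · 0.02217) = 1.956 m/s.
Reynolds number Re = ρVD/μ = 1190 · 1.956 · 0.168 / 0.00125 = 3.129e+05.
Re > 4000 → turbulent. Relative roughness ε/D = 4e-06/0.168 = 2.38e-05. Haaland: 1/√f = -1.8 log₁₀[(2.38e-05/3.7)^1.11 + 6.9/3.129e+05] = -1.8 log₁₀[1.73e-06 + 2.21e-05] = 8.323, so f = 0.01444.
Total minor-loss coefficient ΣK = 3·1.1 = 3.3.
ΔP = [f·L/D + ΣK]·(ρV²/2) = [0.01444·63.7/0.168 + 3.3]·(1190·1.956²/2) = [5.474 + 3.3]·2277 = 1.998e+04 Pa.
Head loss h_f = ΔP/(ρg) = 1.998e+04/(1190·9.81) = 1.71 m.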